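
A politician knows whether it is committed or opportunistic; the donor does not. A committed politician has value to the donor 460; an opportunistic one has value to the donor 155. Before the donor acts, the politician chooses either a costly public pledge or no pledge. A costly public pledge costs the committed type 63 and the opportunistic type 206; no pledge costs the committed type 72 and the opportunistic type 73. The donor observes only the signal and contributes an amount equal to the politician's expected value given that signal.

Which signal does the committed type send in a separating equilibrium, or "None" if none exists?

None

Try committed → pledge, opportunistic → no pledge:
  If types separate, pledge earns payment 460 and no pledge earns 155.
  Committed: pledge gives 460 − 63 = 397; no pledge gives 155 − 72 = 83. No deviation. ✓
  Opportunistic: no pledge gives 155 − 73 = 82; pledge gives 460 − 206 = 254. Would deviate. ✗
Try committed → no pledge, opportunistic → pledge:
  If types separate, no pledge earns payment 460 and pledge earns 155.
  Committed: no pledge gives 460 − 72 = 388; pledge gives 155 − 63 = 92. No deviation. ✓
  Opportunistic: pledge gives 155 − 206 = -51; no pledge gives 460 − 73 = 387. Would deviate. ✗
Neither assignment is incentive-compatible.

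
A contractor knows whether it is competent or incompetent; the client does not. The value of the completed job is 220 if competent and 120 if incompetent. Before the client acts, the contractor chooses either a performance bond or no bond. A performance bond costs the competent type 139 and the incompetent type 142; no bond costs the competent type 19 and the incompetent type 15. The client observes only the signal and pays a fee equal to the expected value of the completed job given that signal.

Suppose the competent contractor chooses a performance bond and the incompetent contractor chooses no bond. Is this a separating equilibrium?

If types separate, bond earns payment 220 and no bond earns 120.
Competent: bond gives 220 − 139 = 81; no bond gives 120 − 19 = 101. Would deviate. ✗
Incompetent: no bond gives 120 − 15 = 105; bond gives 220 − 142 = 78. No deviation. ✓

No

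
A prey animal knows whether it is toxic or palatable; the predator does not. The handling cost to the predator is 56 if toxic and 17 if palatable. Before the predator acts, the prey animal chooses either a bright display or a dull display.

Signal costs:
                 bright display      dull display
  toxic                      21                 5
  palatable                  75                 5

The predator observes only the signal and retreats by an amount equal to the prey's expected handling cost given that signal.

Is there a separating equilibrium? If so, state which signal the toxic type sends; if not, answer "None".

Try toxic → bright display, palatable → dull display:
  Under separation the predator infers type exactly: bright display → toxic (pays 56), dull display → palatable (pays 17).
  Toxic: bright display gives 56 − 21 = 35; dull display gives 17 − 5 = 12. No deviation. ✓
  Palatable: dull display gives 17 − 5 = 12; bright display gives 56 − 75 = -19. No deviation. ✓
Both hold — the toxic type sends bright display.

bright display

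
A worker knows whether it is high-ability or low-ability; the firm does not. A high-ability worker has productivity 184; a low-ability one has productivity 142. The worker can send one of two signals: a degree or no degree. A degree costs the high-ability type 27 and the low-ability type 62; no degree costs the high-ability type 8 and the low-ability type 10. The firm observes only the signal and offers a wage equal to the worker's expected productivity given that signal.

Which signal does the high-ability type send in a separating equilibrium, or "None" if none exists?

Try high-ability → degree, low-ability → no degree:
  If types separate, degree earns payment 184 and no degree earns 142.
  High-ability: degree gives 184 − 27 = 157; no degree gives 142 − 8 = 134. No deviation. ✓
  Low-ability: no degree gives 142 − 10 = 132; degree gives 184 − 62 = 122. No deviation. ✓
Both hold — the high-ability type sends degree.

degree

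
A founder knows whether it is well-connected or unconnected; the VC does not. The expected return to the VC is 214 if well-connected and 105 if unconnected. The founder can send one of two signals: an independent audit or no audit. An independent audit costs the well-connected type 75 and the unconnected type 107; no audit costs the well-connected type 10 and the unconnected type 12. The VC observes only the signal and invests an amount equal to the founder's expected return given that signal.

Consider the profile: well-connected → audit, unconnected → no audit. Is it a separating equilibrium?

Under separation the VC infers type exactly: audit → well-connected (pays 214), no audit → unconnected (pays 105).
Well-connected: audit gives 214 − 75 = 139; no audit gives 105 − 10 = 95. No deviation. ✓
Unconnected: no audit gives 105 − 12 = 93; audit gives 214 − 107 = 107. Would deviate. ✗

No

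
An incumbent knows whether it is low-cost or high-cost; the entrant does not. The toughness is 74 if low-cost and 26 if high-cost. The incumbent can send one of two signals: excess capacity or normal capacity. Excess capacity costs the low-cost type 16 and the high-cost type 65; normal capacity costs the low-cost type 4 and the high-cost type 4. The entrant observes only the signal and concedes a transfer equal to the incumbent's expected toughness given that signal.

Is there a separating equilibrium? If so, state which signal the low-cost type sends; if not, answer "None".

Try low-cost → excess capacity, high-cost → normal capacity:
  If types separate, excess capacity earns payment 74 and normal capacity earns 26.
  Low-cost: excess capacity gives 74 − 16 = 58; normal capacity gives 26 − 4 = 22. No deviation. ✓
  High-cost: normal capacity gives 26 − 4 = 22; excess capacity gives 74 − 65 = 9. No deviation. ✓
Both hold — the low-cost type sends excess capacity.

excess capacity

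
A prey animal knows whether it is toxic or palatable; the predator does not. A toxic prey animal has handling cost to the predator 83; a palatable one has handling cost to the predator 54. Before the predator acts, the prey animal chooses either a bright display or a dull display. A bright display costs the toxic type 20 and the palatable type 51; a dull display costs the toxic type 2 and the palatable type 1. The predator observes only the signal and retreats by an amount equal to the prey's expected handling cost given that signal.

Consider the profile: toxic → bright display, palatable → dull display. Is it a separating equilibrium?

Yes

Under separation the predator infers type exactly: bright display → toxic (pays 83), dull display → palatable (pays 54).
Toxic: bright display gives 83 − 20 = 63; dull display gives 54 − 2 = 52. No deviation. ✓
Palatable: dull display gives 54 − 1 = 53; bright display gives 83 − 51 = 32. No deviation. ✓
Neither type gains from mimicking the other.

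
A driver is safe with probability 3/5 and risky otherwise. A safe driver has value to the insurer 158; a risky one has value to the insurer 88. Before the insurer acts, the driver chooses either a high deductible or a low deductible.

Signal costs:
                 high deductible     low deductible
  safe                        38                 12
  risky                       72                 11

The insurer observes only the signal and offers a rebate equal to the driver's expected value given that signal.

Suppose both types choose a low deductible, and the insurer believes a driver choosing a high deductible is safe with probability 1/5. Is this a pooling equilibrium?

Yes

On the equilibrium path (low deductible) the insurer holds the prior 3/5 and pays 3/5·158 + 2/5·88 = 130. Off-path (high deductible) belief 1/5 gives 1/5·158 + 4/5·88 = 102.
Safe: low deductible gives 130 − 12 = 118; high deductible gives 102 − 38 = 64. Stays. ✓
Risky: low deductible gives 130 − 11 = 119; high deductible gives 102 − 72 = 30. Stays. ✓
Beliefs are Bayes-consistent on-path and both types best-respond.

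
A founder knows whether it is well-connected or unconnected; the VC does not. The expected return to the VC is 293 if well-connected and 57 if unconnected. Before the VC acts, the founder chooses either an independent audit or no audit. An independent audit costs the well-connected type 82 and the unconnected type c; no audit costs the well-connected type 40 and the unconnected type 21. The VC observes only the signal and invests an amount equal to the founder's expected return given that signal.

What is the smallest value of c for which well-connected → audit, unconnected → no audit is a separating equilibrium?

257

Under separation: audit → well-connected (pays 293); no audit → unconnected (pays 57).
Well-connected: 293 − 82 = 211 ≥ 57 − 40 = 17. Holds regardless of c. ✓
Unconnected: 57 − 21 ≥ 293 − c, so c ≥ 293 − 36 = 257.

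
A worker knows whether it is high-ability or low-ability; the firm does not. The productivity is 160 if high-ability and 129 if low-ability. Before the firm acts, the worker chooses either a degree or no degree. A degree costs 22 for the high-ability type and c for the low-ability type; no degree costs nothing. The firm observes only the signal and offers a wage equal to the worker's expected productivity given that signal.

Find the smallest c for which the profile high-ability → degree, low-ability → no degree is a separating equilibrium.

31

Under separation: degree → high-ability (pays 160); no degree → low-ability (pays 129).
High-ability: 160 − 22 = 138 ≥ 129 − 0 = 129. Holds regardless of c. ✓
Low-ability: 129 − 0 ≥ 160 − c, so c ≥ 160 − 129 = 31.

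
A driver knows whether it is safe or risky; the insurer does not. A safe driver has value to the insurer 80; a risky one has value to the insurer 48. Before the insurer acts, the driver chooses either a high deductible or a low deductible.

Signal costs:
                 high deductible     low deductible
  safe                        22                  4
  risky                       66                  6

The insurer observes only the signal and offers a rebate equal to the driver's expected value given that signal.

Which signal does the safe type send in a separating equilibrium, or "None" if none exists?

Try safe → high deductible, risky → low deductible:
  If types separate, high deductible earns payment 80 and low deductible earns 48.
  Safe: high deductible gives 80 − 22 = 58; low deductible gives 48 − 4 = 44. No deviation. ✓
  Risky: low deductible gives 48 − 6 = 42; high deductible gives 80 − 66 = 14. No deviation. ✓
Both hold — the safe type sends high deductible.

high deductible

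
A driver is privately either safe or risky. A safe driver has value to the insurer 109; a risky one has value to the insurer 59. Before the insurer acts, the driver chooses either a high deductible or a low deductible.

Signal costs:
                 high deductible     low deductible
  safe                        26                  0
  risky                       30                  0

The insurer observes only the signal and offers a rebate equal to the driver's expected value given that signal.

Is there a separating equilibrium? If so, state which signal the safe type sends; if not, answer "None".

None

Try safe → high deductible, risky → low deductible:
  If types separate, high deductible earns payment 109 and low deductible earns 59.
  Safe: high deductible gives 109 − 26 = 83; low deductible gives 59 − 0 = 59. No deviation. ✓
  Risky: low deductible gives 59 − 0 = 59; high deductible gives 109 − 30 = 79. Would deviate. ✗
Try safe → low deductible, risky → high deductible:
  If types separate, low deductible earns payment 109 and high deductible earns 59.
  Safe: low deductible gives 109 − 0 = 109; high deductible gives 59 − 26 = 33. No deviation. ✓
  Risky: high deductible gives 59 − 30 = 29; low deductible gives 109 − 0 = 109. Would deviate. ✗
Neither assignment is incentive-compatible.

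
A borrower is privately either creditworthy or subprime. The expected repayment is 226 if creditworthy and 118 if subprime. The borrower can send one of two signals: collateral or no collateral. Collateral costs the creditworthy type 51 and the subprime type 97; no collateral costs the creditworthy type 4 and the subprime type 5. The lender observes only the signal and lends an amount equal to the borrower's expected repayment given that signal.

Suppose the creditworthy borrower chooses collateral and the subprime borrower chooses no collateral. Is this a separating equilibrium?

Under separation the lender infers type exactly: collateral → creditworthy (pays 226), no collateral → subprime (pays 118).
Creditworthy: collateral gives 226 − 51 = 175; no collateral gives 118 − 4 = 114. No deviation. ✓
Subprime: no collateral gives 118 − 5 = 113; collateral gives 226 − 97 = 129. Would deviate. ✗

No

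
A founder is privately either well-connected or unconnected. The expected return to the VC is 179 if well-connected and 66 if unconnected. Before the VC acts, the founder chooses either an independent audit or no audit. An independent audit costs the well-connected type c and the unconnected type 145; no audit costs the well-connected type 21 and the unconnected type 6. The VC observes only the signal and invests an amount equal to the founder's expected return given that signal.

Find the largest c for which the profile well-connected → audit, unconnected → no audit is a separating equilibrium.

134

Under separation: audit → well-connected (pays 179); no audit → unconnected (pays 66).
Unconnected: 66 − 6 = 60 ≥ 179 − 145 = 34. Holds regardless of c. ✓
Well-connected: 179 − c ≥ 66 − 21, so c ≤ 179 − 45 = 134.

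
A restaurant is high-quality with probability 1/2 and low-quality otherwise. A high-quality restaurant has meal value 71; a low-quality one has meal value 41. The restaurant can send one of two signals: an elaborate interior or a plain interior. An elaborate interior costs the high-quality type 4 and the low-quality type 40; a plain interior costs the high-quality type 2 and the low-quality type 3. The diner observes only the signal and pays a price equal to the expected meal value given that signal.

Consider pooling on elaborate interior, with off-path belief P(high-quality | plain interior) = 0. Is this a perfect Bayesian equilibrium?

At the pooled signal (elaborate interior) the diner holds the prior 1/2 and pays 1/2·71 + 1/2·41 = 56. Off-path (plain interior) belief 0 gives 0·71 + 1·41 = 41.
High-quality: elaborate interior gives 56 − 4 = 52; plain interior gives 41 − 2 = 39. Stays. ✓
Low-quality: elaborate interior gives 56 − 40 = 16; plain interior gives 41 − 3 = 38. Deviates. ✗

No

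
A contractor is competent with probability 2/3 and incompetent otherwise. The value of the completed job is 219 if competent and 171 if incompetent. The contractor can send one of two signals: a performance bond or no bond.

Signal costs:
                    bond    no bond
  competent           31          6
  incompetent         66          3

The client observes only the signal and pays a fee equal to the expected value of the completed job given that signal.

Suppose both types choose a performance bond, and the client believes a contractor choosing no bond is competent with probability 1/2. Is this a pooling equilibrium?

On the equilibrium path (bond) the client holds the prior 2/3 and pays 2/3·219 + 1/3·171 = 203. Off-path (no bond) belief 1/2 gives 1/2·219 + 1/2·171 = 195.
Competent: bond gives 203 − 31 = 172; no bond gives 195 − 6 = 189. Deviates. ✗
Incompetent: bond gives 203 − 66 = 137; no bond gives 195 − 3 = 192. Deviates. ✗

No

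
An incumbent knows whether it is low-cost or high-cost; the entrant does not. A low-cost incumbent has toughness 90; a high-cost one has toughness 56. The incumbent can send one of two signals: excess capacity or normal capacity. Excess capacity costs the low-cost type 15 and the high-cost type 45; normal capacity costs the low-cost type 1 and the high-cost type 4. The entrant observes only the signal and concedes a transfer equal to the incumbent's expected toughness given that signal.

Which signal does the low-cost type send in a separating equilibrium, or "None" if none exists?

excess capacity

Try low-cost → excess capacity, high-cost → normal capacity:
  If types separate, excess capacity earns payment 90 and normal capacity earns 56.
  Low-cost: excess capacity gives 90 − 15 = 75; normal capacity gives 56 − 1 = 55. No deviation. ✓
  High-cost: normal capacity gives 56 − 4 = 52; excess capacity gives 90 − 45 = 45. No deviation. ✓
Both hold — the low-cost type sends excess capacity.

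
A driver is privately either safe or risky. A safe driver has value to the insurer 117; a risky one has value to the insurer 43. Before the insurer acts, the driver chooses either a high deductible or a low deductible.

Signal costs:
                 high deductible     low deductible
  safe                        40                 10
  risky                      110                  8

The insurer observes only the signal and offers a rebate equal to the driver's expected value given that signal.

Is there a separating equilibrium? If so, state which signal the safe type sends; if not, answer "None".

Try safe → high deductible, risky → low deductible:
  If types separate, high deductible earns payment 117 and low deductible earns 43.
  Safe: high deductible gives 117 − 40 = 77; low deductible gives 43 − 10 = 33. No deviation. ✓
  Risky: low deductible gives 43 − 8 = 35; high deductible gives 117 − 110 = 7. No deviation. ✓
Both hold — the safe type sends high deductible.

high deductible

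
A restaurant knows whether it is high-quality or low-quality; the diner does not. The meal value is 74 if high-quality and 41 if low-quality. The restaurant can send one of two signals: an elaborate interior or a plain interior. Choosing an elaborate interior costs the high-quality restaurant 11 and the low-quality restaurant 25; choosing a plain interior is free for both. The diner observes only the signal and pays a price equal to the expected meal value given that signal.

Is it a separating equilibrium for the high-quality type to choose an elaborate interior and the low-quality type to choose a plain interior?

If types separate, elaborate interior earns payment 74 and plain interior earns 41.
High-quality: elaborate interior gives 74 − 11 = 63; plain interior gives 41 − 0 = 41. No deviation. ✓
Low-quality: plain interior gives 41 − 0 = 41; elaborate interior gives 74 − 25 = 49. Would deviate. ✗

No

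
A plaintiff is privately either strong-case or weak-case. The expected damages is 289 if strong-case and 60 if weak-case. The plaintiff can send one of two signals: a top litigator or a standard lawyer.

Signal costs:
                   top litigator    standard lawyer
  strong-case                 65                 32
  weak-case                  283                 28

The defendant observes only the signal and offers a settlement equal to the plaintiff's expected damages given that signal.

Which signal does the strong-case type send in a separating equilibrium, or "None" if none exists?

Try strong-case → top litigator, weak-case → standard lawyer:
  If types separate, top litigator earns payment 289 and standard lawyer earns 60.
  Strong-case: top litigator gives 289 − 65 = 224; standard lawyer gives 60 − 32 = 28. No deviation. ✓
  Weak-case: standard lawyer gives 60 − 28 = 32; top litigator gives 289 − 283 = 6. No deviation. ✓
Both hold — the strong-case type sends top litigator.

top litigator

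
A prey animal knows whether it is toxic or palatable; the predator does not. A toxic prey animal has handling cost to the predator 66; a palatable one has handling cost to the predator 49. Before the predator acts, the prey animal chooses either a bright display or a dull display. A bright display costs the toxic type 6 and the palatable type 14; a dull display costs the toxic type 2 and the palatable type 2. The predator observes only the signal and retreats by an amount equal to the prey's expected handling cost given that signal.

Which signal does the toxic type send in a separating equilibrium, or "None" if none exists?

None

Try toxic → bright display, palatable → dull display:
  Under separation the predator infers type exactly: bright display → toxic (pays 66), dull display → palatable (pays 49).
  Toxic: bright display gives 66 − 6 = 60; dull display gives 49 − 2 = 47. No deviation. ✓
  Palatable: dull display gives 49 − 2 = 47; bright display gives 66 − 14 = 52. Would deviate. ✗
Try toxic → dull display, palatable → bright display:
  Under separation the predator infers type exactly: dull display → toxic (pays 66), bright display → palatable (pays 49).
  Toxic: dull display gives 66 − 2 = 64; bright display gives 49 − 6 = 43. No deviation. ✓
  Palatable: bright display gives 49 − 14 = 35; dull display gives 66 − 2 = 64. Would deviate. ✗
Neither assignment is incentive-compatible.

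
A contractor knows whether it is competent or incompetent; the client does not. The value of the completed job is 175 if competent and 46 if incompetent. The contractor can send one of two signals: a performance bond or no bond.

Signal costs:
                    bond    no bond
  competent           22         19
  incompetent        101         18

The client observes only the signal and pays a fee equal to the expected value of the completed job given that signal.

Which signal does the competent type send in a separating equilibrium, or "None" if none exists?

Try competent → bond, incompetent → no bond:
  Under separation the client infers type exactly: bond → competent (pays 175), no bond → incompetent (pays 46).
  Competent: bond gives 175 − 22 = 153; no bond gives 46 − 19 = 27. No deviation. ✓
  Incompetent: no bond gives 46 − 18 = 28; bond gives 175 − 101 = 74. Would deviate. ✗
Try competent → no bond, incompetent → bond:
  Under separation the client infers type exactly: no bond → competent (pays 175), bond → incompetent (pays 46).
  Competent: no bond gives 175 − 19 = 156; bond gives 46 − 22 = 24. No deviation. ✓
  Incompetent: bond gives 46 − 101 = -55; no bond gives 175 − 18 = 157. Would deviate. ✗
Neither assignment is incentive-compatible.

None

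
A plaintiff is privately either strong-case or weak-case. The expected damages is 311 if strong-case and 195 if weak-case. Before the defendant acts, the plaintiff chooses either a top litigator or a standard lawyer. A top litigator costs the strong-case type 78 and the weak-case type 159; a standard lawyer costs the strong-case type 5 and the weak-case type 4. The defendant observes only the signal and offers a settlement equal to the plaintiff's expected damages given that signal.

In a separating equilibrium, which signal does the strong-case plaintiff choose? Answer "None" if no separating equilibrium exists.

Try strong-case → top litigator, weak-case → standard lawyer:
  If types separate, top litigator earns payment 311 and standard lawyer earns 195.
  Strong-case: top litigator gives 311 − 78 = 233; standard lawyer gives 195 − 5 = 190. No deviation. ✓
  Weak-case: standard lawyer gives 195 − 4 = 191; top litigator gives 311 − 159 = 152. No deviation. ✓
Both hold — the strong-case type sends top litigator.

top litigator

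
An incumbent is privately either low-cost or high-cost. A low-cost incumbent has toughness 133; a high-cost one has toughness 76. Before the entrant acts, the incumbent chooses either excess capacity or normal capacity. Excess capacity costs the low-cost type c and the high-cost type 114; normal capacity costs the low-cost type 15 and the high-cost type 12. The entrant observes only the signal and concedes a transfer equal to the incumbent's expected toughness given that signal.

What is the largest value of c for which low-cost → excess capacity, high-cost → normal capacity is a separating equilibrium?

Under separation: excess capacity → low-cost (pays 133); normal capacity → high-cost (pays 76).
High-cost: 76 − 12 = 64 ≥ 133 − 114 = 19. Holds regardless of c. ✓
Low-cost: 133 − c ≥ 76 − 15, so c ≤ 133 − 61 = 72.

72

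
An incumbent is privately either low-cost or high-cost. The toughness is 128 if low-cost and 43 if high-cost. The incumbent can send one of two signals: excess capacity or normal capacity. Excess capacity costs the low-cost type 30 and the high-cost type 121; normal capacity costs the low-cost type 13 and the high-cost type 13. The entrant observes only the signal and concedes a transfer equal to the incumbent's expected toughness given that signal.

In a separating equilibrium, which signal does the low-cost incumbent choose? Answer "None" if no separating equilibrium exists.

Try low-cost → excess capacity, high-cost → normal capacity:
  If types separate, excess capacity earns payment 128 and normal capacity earns 43.
  Low-cost: excess capacity gives 128 − 30 = 98; normal capacity gives 43 − 13 = 30. No deviation. ✓
  High-cost: normal capacity gives 43 − 13 = 30; excess capacity gives 128 − 121 = 7. No deviation. ✓
Both hold — the low-cost type sends excess capacity.

excess capacity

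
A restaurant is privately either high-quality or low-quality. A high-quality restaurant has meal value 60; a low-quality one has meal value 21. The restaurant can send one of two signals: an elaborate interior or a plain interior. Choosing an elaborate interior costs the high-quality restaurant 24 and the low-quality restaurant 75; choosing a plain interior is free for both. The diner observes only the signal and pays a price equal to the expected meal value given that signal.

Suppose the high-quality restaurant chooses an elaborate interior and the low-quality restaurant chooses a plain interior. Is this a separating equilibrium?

If types separate, elaborate interior earns payment 60 and plain interior earns 21.
High-quality: elaborate interior gives 60 − 24 = 36; plain interior gives 21 − 0 = 21. No deviation. ✓
Low-quality: plain interior gives 21 − 0 = 21; elaborate interior gives 60 − 75 = -15. No deviation. ✓
Both incentive constraints hold.

Yes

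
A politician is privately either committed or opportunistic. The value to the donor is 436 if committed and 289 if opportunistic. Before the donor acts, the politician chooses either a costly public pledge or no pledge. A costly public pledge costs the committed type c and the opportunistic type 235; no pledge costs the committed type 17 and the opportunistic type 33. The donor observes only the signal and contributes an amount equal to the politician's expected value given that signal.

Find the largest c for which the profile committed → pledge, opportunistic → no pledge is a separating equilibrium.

Under separation: pledge → committed (pays 436); no pledge → opportunistic (pays 289).
Opportunistic: 289 − 33 = 256 ≥ 436 − 235 = 201. Holds regardless of c. ✓
Committed: 436 − c ≥ 289 − 17, so c ≤ 436 − 272 = 164.

164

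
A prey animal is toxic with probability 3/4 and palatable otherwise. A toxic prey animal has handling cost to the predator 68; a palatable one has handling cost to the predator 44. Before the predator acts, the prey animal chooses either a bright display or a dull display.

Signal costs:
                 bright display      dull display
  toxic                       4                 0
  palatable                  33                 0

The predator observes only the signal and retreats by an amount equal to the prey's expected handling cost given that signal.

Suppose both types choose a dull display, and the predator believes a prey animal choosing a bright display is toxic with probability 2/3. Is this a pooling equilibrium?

Yes

On the equilibrium path (dull display) the predator holds the prior 3/4 and pays 3/4·68 + 1/4·44 = 62. Off-path (bright display) belief 2/3 gives 2/3·68 + 1/3·44 = 60.
Toxic: dull display gives 62 − 0 = 62; bright display gives 60 − 4 = 56. Stays. ✓
Palatable: dull display gives 62 − 0 = 62; bright display gives 60 − 33 = 27. Stays. ✓
Beliefs are Bayes-consistent on-path and both types best-respond.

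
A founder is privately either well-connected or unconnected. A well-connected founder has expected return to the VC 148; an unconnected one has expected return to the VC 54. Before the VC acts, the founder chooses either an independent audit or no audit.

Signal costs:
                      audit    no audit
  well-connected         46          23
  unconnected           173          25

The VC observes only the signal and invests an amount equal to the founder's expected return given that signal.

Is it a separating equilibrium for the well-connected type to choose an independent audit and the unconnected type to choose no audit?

Yes

If types separate, audit earns payment 148 and no audit earns 54.
Well-connected: audit gives 148 − 46 = 102; no audit gives 54 − 23 = 31. No deviation. ✓
Unconnected: no audit gives 54 − 25 = 29; audit gives 148 − 173 = -25. No deviation. ✓
Neither type gains from mimicking the other.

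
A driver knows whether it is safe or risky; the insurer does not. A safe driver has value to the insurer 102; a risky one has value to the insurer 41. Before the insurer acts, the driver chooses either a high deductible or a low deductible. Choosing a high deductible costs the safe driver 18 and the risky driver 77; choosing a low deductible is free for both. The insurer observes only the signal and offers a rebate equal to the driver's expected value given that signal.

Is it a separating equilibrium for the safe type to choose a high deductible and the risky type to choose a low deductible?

Yes

Under separation the insurer infers type exactly: high deductible → safe (pays 102), low deductible → risky (pays 41).
Safe: high deductible gives 102 − 18 = 84; low deductible gives 41 − 0 = 41. No deviation. ✓
Risky: low deductible gives 41 − 0 = 41; high deductible gives 102 − 77 = 25. No deviation. ✓
Both incentive constraints hold.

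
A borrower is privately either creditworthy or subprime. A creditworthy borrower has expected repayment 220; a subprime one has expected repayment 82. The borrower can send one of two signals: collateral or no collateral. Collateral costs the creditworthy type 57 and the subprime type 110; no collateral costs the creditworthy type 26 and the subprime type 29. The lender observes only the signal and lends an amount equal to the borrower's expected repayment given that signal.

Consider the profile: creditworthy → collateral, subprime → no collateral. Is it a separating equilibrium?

No

Under separation the lender infers type exactly: collateral → creditworthy (pays 220), no collateral → subprime (pays 82).
Creditworthy: collateral gives 220 − 57 = 163; no collateral gives 82 − 26 = 56. No deviation. ✓
Subprime: no collateral gives 82 − 29 = 53; collateral gives 220 − 110 = 110. Would deviate. ✗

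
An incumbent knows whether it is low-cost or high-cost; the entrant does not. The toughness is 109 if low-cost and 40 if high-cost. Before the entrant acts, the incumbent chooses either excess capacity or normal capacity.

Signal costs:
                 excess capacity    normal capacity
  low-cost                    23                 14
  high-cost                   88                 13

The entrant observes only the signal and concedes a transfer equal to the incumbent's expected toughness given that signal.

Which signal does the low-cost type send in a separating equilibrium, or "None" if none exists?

excess capacity

Try low-cost → excess capacity, high-cost → normal capacity:
  If types separate, excess capacity earns payment 109 and normal capacity earns 40.
  Low-cost: excess capacity gives 109 − 23 = 86; normal capacity gives 40 − 14 = 26. No deviation. ✓
  High-cost: normal capacity gives 40 − 13 = 27; excess capacity gives 109 − 88 = 21. No deviation. ✓
Both hold — the low-cost type sends excess capacity.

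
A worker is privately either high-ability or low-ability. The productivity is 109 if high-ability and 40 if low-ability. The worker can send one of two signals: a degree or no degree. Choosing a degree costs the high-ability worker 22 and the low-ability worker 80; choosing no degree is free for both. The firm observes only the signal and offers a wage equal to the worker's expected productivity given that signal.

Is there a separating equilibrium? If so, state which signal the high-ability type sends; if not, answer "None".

degree

Try high-ability → degree, low-ability → no degree:
  If types separate, degree earns payment 109 and no degree earns 40.
  High-ability: degree gives 109 − 22 = 87; no degree gives 40 − 0 = 40. No deviation. ✓
  Low-ability: no degree gives 40 − 0 = 40; degree gives 109 − 80 = 29. No deviation. ✓
Both hold — the high-ability type sends degree.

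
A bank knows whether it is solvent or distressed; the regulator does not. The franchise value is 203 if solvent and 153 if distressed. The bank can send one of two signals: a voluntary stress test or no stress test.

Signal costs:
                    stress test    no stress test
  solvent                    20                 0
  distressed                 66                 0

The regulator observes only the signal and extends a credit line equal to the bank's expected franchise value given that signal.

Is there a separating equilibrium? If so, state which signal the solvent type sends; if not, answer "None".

stress test

Try solvent → stress test, distressed → no stress test:
  Under separation the regulator infers type exactly: stress test → solvent (pays 203), no stress test → distressed (pays 153).
  Solvent: stress test gives 203 − 20 = 183; no stress test gives 153 − 0 = 153. No deviation. ✓
  Distressed: no stress test gives 153 − 0 = 153; stress test gives 203 − 66 = 137. No deviation. ✓
Both hold — the solvent type sends stress test.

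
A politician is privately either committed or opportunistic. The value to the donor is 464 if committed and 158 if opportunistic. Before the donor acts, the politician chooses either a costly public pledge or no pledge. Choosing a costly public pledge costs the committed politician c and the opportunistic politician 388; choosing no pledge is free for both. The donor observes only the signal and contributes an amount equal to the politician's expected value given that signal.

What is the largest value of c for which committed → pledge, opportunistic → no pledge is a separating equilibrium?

306

Under separation: pledge → committed (pays 464); no pledge → opportunistic (pays 158).
Opportunistic: 158 − 0 = 158 ≥ 464 − 388 = 76. Holds regardless of c. ✓
Committed: 464 − c ≥ 158 − 0, so c ≤ 464 − 158 = 306.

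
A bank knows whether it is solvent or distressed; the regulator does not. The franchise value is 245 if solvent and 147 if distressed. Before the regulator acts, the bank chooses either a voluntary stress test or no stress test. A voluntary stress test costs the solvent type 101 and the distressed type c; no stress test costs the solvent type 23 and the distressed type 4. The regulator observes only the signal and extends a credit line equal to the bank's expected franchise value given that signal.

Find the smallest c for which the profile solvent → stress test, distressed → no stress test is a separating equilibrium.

Under separation: stress test → solvent (pays 245); no stress test → distressed (pays 147).
Solvent: 245 − 101 = 144 ≥ 147 − 23 = 124. Holds regardless of c. ✓
Distressed: 147 − 4 ≥ 245 − c, so c ≥ 245 − 143 = 102.

102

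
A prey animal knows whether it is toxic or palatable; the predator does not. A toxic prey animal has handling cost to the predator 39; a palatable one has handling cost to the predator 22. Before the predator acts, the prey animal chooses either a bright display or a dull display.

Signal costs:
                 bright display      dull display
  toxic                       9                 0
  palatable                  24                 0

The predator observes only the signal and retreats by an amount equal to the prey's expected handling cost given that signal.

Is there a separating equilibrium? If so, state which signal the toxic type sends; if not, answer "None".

bright display

Try toxic → bright display, palatable → dull display:
  Under separation the predator infers type exactly: bright display → toxic (pays 39), dull display → palatable (pays 22).
  Toxic: bright display gives 39 − 9 = 30; dull display gives 22 − 0 = 22. No deviation. ✓
  Palatable: dull display gives 22 − 0 = 22; bright display gives 39 − 24 = 15. No deviation. ✓
Both hold — the toxic type sends bright display.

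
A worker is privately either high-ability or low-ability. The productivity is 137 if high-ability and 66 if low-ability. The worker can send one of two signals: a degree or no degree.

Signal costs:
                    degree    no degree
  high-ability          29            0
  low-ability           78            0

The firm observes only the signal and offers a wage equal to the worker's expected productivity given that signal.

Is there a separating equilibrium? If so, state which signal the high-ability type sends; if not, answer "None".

degree

Try high-ability → degree, low-ability → no degree:
  Under separation the firm infers type exactly: degree → high-ability (pays 137), no degree → low-ability (pays 66).
  High-ability: degree gives 137 − 29 = 108; no degree gives 66 − 0 = 66. No deviation. ✓
  Low-ability: no degree gives 66 − 0 = 66; degree gives 137 − 78 = 59. No deviation. ✓
Both hold — the high-ability type sends degree.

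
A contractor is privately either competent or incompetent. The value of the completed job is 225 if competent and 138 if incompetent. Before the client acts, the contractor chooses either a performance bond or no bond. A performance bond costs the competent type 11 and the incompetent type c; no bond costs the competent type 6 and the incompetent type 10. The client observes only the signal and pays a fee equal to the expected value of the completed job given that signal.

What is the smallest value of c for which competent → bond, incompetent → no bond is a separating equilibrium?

Under separation: bond → competent (pays 225); no bond → incompetent (pays 138).
Competent: 225 − 11 = 214 ≥ 138 − 6 = 132. Holds regardless of c. ✓
Incompetent: 138 − 10 ≥ 225 − c, so c ≥ 225 − 128 = 97.

97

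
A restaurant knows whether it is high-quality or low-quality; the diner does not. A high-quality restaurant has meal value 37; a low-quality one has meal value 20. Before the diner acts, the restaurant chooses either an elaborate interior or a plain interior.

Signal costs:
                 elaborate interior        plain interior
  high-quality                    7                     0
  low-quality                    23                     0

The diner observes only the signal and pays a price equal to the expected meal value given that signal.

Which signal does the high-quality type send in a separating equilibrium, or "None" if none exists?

Try high-quality → elaborate interior, low-quality → plain interior:
  If types separate, elaborate interior earns payment 37 and plain interior earns 20.
  High-quality: elaborate interior gives 37 − 7 = 30; plain interior gives 20 − 0 = 20. No deviation. ✓
  Low-quality: plain interior gives 20 − 0 = 20; elaborate interior gives 37 − 23 = 14. No deviation. ✓
Both hold — the high-quality type sends elaborate interior.

elaborate interior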